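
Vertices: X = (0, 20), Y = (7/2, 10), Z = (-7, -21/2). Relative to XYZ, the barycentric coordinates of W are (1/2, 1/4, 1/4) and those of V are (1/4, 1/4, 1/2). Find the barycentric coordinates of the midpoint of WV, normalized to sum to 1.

Since both coordinate triples sum to 1, the midpoint's barycentrics are the componentwise average.
(1/2+1/4)/2 = 3/8; similarly 1/4 and 3/8.

(3/8, 1/4, 3/8)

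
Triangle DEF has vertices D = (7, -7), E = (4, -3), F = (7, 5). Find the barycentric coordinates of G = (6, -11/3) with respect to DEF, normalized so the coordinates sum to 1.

(1/2, 1/3, 1/6)

Signed area of the reference triangle: [DEF] = ½·(7·(-3−5) + 4·(5−(-7)) + 7·(-7−(-3))) = ½·(-56 + 48 − 28) = -18.
[GEF] = ½·(6·(-3−5) + 4·(5−(-11/3)) + 7·(-11/3−(-3))) = ½·(-48 + 104/3 − 14/3) = -9, so the D-coordinate is (-9)/(-18) = 1/2.
[DGF] = ½·(7·(-11/3−5) + 6·(5−(-7)) + 7·(-7−(-11/3))) = ½·(-182/3 + 72 − 70/3) = -6, so the E-coordinate is 1/3.
[DEG] = ½·(7·(-3−(-11/3)) + 4·(-11/3−(-7)) + 6·(-7−(-3))) = ½·(14/3 + 40/3 − 24) = -3, so the F-coordinate is 1/6.
Check: 1/2 + 1/3 + 1/6 = 1.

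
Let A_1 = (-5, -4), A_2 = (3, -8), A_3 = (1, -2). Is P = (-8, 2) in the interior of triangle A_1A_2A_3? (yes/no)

no

Barycentric coordinates of P: (23/20, -21/20, 9/10).
The three coordinates are positive, negative, positive; a point is interior exactly when all three are positive.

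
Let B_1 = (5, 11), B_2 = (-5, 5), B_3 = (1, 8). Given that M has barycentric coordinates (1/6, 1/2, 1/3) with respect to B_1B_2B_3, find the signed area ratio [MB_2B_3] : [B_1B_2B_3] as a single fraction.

The signed ratio [MB_2B_3]/[B_1B_2B_3] equals the barycentric coordinate of M at vertex B_1, which is 1/6.

1/6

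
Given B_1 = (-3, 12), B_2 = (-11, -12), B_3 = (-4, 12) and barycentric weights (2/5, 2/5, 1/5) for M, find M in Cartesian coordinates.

(-32/5, 12/5)

M = (2/5)·B_1 + (2/5)·B_2 + (1/5)·B_3.
x-coordinate: (2/5)·(-3) + (2/5)·(-11) + (1/5)·(-4) = -32/5.
y-coordinate: (2/5)·12 + (2/5)·(-12) + (1/5)·12 = 12/5.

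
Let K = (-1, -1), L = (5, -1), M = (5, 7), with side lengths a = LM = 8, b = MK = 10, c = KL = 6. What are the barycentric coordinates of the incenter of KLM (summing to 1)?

(1/3, 5/12, 1/4)

The incenter has barycentric coordinates proportional to the opposite side lengths: (8 : 10 : 6).
Normalizing by 8+10+6 = 24 gives (1/3, 5/12, 1/4).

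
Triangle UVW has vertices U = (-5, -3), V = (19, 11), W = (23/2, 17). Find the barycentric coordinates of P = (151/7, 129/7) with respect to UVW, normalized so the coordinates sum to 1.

(-2/7, 5/7, 4/7)

Signed area of the reference triangle: [UVW] = ½·((-5)·(11−17) + 19·(17−(-3)) + (23/2)·(-3−11)) = ½·(30 + 380 − 161) = 249/2.
[PVW] = ½·((151/7)·(11−17) + 19·(17−(129/7)) + (23/2)·(129/7−11)) = ½·(-906/7 − 190/7 + 598/7) = -249/7, so the U-coordinate is (-249/7)/(249/2) = -2/7.
[UPW] = ½·((-5)·(129/7−17) + (151/7)·(17−(-3)) + (23/2)·(-3−(129/7))) = ½·(-50/7 + 3020/7 − 1725/7) = 1245/14, so the V-coordinate is 5/7.
[UVP] = ½·((-5)·(11−(129/7)) + 19·(129/7−(-3)) + (151/7)·(-3−11)) = ½·(260/7 + 2850/7 − 302) = 498/7, so the W-coordinate is 4/7.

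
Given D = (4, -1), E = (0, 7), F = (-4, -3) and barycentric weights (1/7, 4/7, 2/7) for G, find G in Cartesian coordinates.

(-4/7, 3)

G = (1/7)·D + (4/7)·E + (2/7)·F.
x-coordinate: (1/7)·4 + (4/7)·0 + (2/7)·(-4) = -4/7.
y-coordinate: (1/7)·(-1) + (4/7)·7 + (2/7)·(-3) = 3.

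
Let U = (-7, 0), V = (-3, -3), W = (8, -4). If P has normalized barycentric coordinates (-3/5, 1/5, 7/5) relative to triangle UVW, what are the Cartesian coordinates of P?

(74/5, -31/5)

P = (-3/5)·U + (1/5)·V + (7/5)·W.
x-coordinate: (-3/5)·(-7) + (1/5)·(-3) + (7/5)·8 = 74/5.
y-coordinate: (-3/5)·0 + (1/5)·(-3) + (7/5)·(-4) = -31/5.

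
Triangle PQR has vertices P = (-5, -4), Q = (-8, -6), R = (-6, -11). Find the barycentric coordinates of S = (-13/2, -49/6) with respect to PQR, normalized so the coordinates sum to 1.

(1/6, 1/3, 1/2)

Signed area of the reference triangle: [PQR] = ½·((-5)·(-6−(-11)) + (-8)·(-11−(-4)) + (-6)·(-4−(-6))) = ½·(-25 + 56 − 12) = 19/2.
[SQR] = ½·((-13/2)·(-6−(-11)) + (-8)·(-11−(-49/6)) + (-6)·(-49/6−(-6))) = ½·(-65/2 + 68/3 + 13) = 19/12, so the P-coordinate is (19/12)/(19/2) = 1/6.
[PSR] = ½·((-5)·(-49/6−(-11)) + (-13/2)·(-11−(-4)) + (-6)·(-4−(-49/6))) = ½·(-85/6 + 91/2 − 25) = 19/6, so the Q-coordinate is 1/3.
[PQS] = ½·((-5)·(-6−(-49/6)) + (-8)·(-49/6−(-4)) + (-13/2)·(-4−(-6))) = ½·(-65/6 + 100/3 − 13) = 19/4, so the R-coordinate is 1/2.
Check: 1/6 + 1/3 + 1/2 = 1.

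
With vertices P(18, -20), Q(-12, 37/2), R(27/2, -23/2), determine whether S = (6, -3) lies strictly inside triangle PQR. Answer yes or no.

Barycentric coordinates of S: (11/109, 34/109, 64/109).
The three coordinates are positive, positive, positive; a point is interior exactly when all three are positive.

yes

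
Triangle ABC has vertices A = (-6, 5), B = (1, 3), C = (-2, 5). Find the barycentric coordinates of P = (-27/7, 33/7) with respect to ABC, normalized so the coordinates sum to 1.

(4/7, 1/7, 2/7)

Signed area of the reference triangle: [ABC] = ½·((-6)·(3−5) + 1·(5−5) + (-2)·(5−3)) = ½·(12 + 0 − 4) = 4.
[PBC] = ½·((-27/7)·(3−5) + 1·(5−(33/7)) + (-2)·(33/7−3)) = ½·(54/7 + 2/7 − 24/7) = 16/7, so the A-coordinate is (16/7)/4 = 4/7.
[APC] = ½·((-6)·(33/7−5) + (-27/7)·(5−5) + (-2)·(5−(33/7))) = ½·(12/7 + 0 − 4/7) = 4/7, so the B-coordinate is 1/7.
[ABP] = ½·((-6)·(3−(33/7)) + 1·(33/7−5) + (-27/7)·(5−3)) = ½·(72/7 − 2/7 − 54/7) = 8/7, so the C-coordinate is 2/7.
Check: 4/7 + 1/7 + 2/7 = 1.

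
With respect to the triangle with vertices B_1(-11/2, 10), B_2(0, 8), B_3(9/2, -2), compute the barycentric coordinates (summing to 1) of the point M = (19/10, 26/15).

(1/5, 2/15, 2/3)

Signed area of the reference triangle: [B_1B_2B_3] = ½·((-11/2)·(8−(-2)) + 0·(-2−10) + (9/2)·(10−8)) = ½·(-55 + 0 + 9) = -23.
[MB_2B_3] = ½·((19/10)·(8−(-2)) + 0·(-2−(26/15)) + (9/2)·(26/15−8)) = ½·(19 + 0 − 141/5) = -23/5, so the B_1-coordinate is (-23/5)/(-23) = 1/5.
[B_1MB_3] = ½·((-11/2)·(26/15−(-2)) + (19/10)·(-2−10) + (9/2)·(10−(26/15))) = ½·(-308/15 − 114/5 + 186/5) = -46/15, so the B_2-coordinate is 2/15.
[B_1B_2M] = ½·((-11/2)·(8−(26/15)) + 0·(26/15−10) + (19/10)·(10−8)) = ½·(-517/15 + 0 + 19/5) = -46/3, so the B_3-coordinate is 2/3.
Check: 1/5 + 2/15 + 2/3 = 1.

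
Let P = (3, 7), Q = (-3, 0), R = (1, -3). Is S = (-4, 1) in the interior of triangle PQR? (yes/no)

Barycentric coordinates of S: (1/46, 29/23, -13/46).
The three coordinates are positive, positive, negative; a point is interior exactly when all three are positive.

no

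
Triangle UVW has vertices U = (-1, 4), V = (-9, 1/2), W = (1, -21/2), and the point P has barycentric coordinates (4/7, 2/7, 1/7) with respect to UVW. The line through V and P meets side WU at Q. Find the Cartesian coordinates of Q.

(-3/5, 11/10)

Line VP meets WU where the V-coordinate vanishes; zeroing P's V-weight and renormalizing leaves W, U-weights 1/7 : 4/7 → (1/5, 4/5).
So Q = (1/5)·W + (4/5)·U = (-3/5, 11/10).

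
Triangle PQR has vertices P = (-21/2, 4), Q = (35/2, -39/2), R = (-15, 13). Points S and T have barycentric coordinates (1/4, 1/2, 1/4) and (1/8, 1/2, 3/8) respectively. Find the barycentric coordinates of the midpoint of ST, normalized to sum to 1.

(3/16, 1/2, 5/16)

Since both coordinate triples sum to 1, the midpoint's barycentrics are the componentwise average.
(1/4+1/8)/2 = 3/16; similarly 1/2 and 5/16.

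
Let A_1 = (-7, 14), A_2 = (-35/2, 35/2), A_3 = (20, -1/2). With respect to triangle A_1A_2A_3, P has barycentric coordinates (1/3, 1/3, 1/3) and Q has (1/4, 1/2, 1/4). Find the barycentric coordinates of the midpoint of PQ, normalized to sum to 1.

(7/24, 5/12, 7/24)

Since both coordinate triples sum to 1, the midpoint's barycentrics are the componentwise average.
(1/3+1/4)/2 = 7/24; similarly 5/12 and 7/24.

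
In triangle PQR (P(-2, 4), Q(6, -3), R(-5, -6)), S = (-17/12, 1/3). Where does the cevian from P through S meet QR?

(-3/5, -24/5)

Barycentric coordinates of S with respect to PQR: (7/12, 1/6, 1/4).
On side QR the P-coordinate is zero; dropping S's P-weight 7/12 and renormalizing the remaining 1/6 : 1/4 gives weights 2/5, 3/5 on Q, R.
T = (2/5)·(6, -3) + (3/5)·(-5, -6) = (-3/5, -24/5).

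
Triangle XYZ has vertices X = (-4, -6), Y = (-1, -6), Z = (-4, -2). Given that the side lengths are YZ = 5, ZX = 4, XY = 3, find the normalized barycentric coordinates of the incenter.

The incenter has barycentric coordinates proportional to the opposite side lengths: (5 : 4 : 3).
Normalizing by 5+4+3 = 12 gives (5/12, 1/3, 1/4).

(5/12, 1/3, 1/4)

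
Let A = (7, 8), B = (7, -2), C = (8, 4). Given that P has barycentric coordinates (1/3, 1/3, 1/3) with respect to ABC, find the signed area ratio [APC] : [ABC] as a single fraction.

1/3

The signed ratio [APC]/[ABC] equals the barycentric coordinate of P at vertex B, which is 1/3.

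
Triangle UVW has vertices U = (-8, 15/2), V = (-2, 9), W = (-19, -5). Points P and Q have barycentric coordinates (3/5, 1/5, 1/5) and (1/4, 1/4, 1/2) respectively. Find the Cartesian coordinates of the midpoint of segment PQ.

Barycentric coordinates of the midpoint are the average: (17/40, 9/40, 7/20).
Converting: (17/40)·U + (9/40)·V + (7/20)·W = (-21/2, 277/80).

(-21/2, 277/80)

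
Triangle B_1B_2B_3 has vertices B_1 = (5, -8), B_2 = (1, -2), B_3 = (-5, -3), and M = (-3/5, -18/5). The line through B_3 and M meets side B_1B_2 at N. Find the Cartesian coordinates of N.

Barycentric coordinates of M with respect to B_1B_2B_3: (1/5, 2/5, 2/5).
On side B_1B_2 the B_3-coordinate is zero; dropping M's B_3-weight 2/5 and renormalizing the remaining 1/5 : 2/5 gives weights 1/3, 2/3 on B_1, B_2.
N = (1/3)·(5, -8) + (2/3)·(1, -2) = (7/3, -4).

(7/3, -4)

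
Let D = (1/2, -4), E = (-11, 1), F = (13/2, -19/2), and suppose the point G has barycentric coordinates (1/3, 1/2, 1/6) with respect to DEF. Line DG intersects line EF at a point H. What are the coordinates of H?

Line DG meets EF where the D-coordinate vanishes; zeroing G's D-weight and renormalizing leaves E, F-weights 1/2 : 1/6 → (3/4, 1/4).
So H = (3/4)·E + (1/4)·F = (-53/8, -13/8).

(-53/8, -13/8)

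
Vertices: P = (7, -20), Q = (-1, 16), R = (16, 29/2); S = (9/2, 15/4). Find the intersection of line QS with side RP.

Barycentric coordinates of S with respect to PQR: (1/3, 1/2, 1/6).
On side RP the Q-coordinate is zero; dropping S's Q-weight 1/2 and renormalizing the remaining 1/6 : 1/3 gives weights 1/3, 2/3 on R, P.
T = (1/3)·(16, 29/2) + (2/3)·(7, -20) = (10, -17/2).

(10, -17/2)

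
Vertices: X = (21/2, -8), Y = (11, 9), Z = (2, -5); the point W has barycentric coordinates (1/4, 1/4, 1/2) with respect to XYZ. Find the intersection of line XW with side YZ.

Line XW meets YZ where the X-coordinate vanishes; zeroing W's X-weight and renormalizing leaves Y, Z-weights 1/4 : 1/2 → (1/3, 2/3).
So V = (1/3)·Y + (2/3)·Z = (5, -1/3).

(5, -1/3)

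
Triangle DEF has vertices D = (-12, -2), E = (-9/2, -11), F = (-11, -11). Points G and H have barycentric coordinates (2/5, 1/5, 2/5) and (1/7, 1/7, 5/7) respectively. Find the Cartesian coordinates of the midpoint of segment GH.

Barycentric coordinates of the midpoint are the average: (19/70, 6/35, 39/70).
Converting: (19/70)·D + (6/35)·E + (39/70)·F = (-711/70, -599/70).

(-711/70, -599/70)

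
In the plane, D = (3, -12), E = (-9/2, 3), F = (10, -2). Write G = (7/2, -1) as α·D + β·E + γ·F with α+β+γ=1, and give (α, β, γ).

Signed area of the reference triangle: [DEF] = ½·(3·(3−(-2)) + (-9/2)·(-2−(-12)) + 10·(-12−3)) = ½·(15 − 45 − 150) = -90.
[GEF] = ½·((7/2)·(3−(-2)) + (-9/2)·(-2−(-1)) + 10·(-1−3)) = ½·(35/2 + 9/2 − 40) = -9, so the D-coordinate is (-9)/(-90) = 1/10.
[DGF] = ½·(3·(-1−(-2)) + (7/2)·(-2−(-12)) + 10·(-12−(-1))) = ½·(3 + 35 − 110) = -36, so the E-coordinate is 2/5.
[DEG] = ½·(3·(3−(-1)) + (-9/2)·(-1−(-12)) + (7/2)·(-12−3)) = ½·(12 − 99/2 − 105/2) = -45, so the F-coordinate is 1/2.

(1/10, 2/5, 1/2)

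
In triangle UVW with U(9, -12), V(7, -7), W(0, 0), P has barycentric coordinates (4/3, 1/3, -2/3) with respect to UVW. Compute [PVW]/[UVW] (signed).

4/3

The signed ratio [PVW]/[UVW] equals the barycentric coordinate of P at vertex U, which is 4/3.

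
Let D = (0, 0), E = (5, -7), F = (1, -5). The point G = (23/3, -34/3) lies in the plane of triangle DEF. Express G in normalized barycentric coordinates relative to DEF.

Signed area of the reference triangle: [DEF] = ½·(0·(-7−(-5)) + 5·(-5−0) + 1·(0−(-7))) = ½·(0 − 25 + 7) = -9.
[GEF] = ½·((23/3)·(-7−(-5)) + 5·(-5−(-34/3)) + 1·(-34/3−(-7))) = ½·(-46/3 + 95/3 − 13/3) = 6, so the D-coordinate is 6/(-9) = -2/3.
[DGF] = ½·(0·(-34/3−(-5)) + (23/3)·(-5−0) + 1·(0−(-34/3))) = ½·(0 − 115/3 + 34/3) = -27/2, so the E-coordinate is 3/2.
[DEG] = ½·(0·(-7−(-34/3)) + 5·(-34/3−0) + (23/3)·(0−(-7))) = ½·(0 − 170/3 + 161/3) = -3/2, so the F-coordinate is 1/6.
Check: -2/3 + 3/2 + 1/6 = 1.

(-2/3, 3/2, 1/6)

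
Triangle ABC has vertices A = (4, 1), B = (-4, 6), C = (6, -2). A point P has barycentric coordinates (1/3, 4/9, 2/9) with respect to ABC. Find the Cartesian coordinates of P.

(8/9, 23/9)

P = (1/3)·A + (4/9)·B + (2/9)·C.
x-coordinate: (1/3)·4 + (4/9)·(-4) + (2/9)·6 = 8/9.
y-coordinate: (1/3)·1 + (4/9)·6 + (2/9)·(-2) = 23/9.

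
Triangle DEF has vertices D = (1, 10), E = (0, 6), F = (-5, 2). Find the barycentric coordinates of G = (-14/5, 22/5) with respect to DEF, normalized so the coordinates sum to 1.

Signed area of the reference triangle: [DEF] = ½·(1·(6−2) + 0·(2−10) + (-5)·(10−6)) = ½·(4 + 0 − 20) = -8.
[GEF] = ½·((-14/5)·(6−2) + 0·(2−(22/5)) + (-5)·(22/5−6)) = ½·(-56/5 + 0 + 8) = -8/5, so the D-coordinate is (-8/5)/(-8) = 1/5.
[DGF] = ½·(1·(22/5−2) + (-14/5)·(2−10) + (-5)·(10−(22/5))) = ½·(12/5 + 112/5 − 28) = -8/5, so the E-coordinate is 1/5.
[DEG] = ½·(1·(6−(22/5)) + 0·(22/5−10) + (-14/5)·(10−6)) = ½·(8/5 + 0 − 56/5) = -24/5, so the F-coordinate is 3/5.

(1/5, 1/5, 3/5)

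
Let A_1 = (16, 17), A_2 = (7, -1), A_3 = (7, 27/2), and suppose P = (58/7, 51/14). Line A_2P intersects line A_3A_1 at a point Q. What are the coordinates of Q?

Barycentric coordinates of P with respect to A_1A_2A_3: (1/7, 5/7, 1/7).
On side A_3A_1 the A_2-coordinate is zero; dropping P's A_2-weight 5/7 and renormalizing the remaining 1/7 : 1/7 gives weights 1/2, 1/2 on A_3, A_1.
Q = (1/2)·(7, 27/2) + (1/2)·(16, 17) = (23/2, 61/4).

(23/2, 61/4)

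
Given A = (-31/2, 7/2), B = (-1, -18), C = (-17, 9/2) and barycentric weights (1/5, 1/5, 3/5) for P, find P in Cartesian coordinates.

(-27/2, -1/5)

P = (1/5)·A + (1/5)·B + (3/5)·C.
x-coordinate: (1/5)·(-31/2) + (1/5)·(-1) + (3/5)·(-17) = -27/2.
y-coordinate: (1/5)·(7/2) + (1/5)·(-18) + (3/5)·(9/2) = -1/5.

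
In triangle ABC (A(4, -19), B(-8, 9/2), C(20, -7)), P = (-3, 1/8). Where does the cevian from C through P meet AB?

Barycentric coordinates of P with respect to ABC: (1/8, 3/4, 1/8).
On side AB the C-coordinate is zero; dropping P's C-weight 1/8 and renormalizing the remaining 1/8 : 3/4 gives weights 1/7, 6/7 on A, B.
Q = (1/7)·(4, -19) + (6/7)·(-8, 9/2) = (-44/7, 8/7).

(-44/7, 8/7)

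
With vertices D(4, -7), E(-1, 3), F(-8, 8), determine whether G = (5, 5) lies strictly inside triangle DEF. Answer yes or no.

no

Barycentric coordinates of G: (-44/45, 53/15, -14/9).
The three coordinates are negative, positive, negative; a point is interior exactly when all three are positive.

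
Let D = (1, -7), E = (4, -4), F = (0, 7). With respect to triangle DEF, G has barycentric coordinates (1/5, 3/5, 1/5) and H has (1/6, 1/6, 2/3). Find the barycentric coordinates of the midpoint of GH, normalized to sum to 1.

Since both coordinate triples sum to 1, the midpoint's barycentrics are the componentwise average.
(1/5+1/6)/2 = 11/60; similarly 23/60 and 13/30.

(11/60, 23/60, 13/30)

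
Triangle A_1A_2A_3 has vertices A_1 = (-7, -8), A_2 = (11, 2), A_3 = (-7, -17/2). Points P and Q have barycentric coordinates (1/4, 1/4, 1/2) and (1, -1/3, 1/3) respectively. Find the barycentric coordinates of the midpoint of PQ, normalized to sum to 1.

(5/8, -1/24, 5/12)

Since both coordinate triples sum to 1, the midpoint's barycentrics are the componentwise average.
(1/4+1)/2 = 5/8; similarly -1/24 and 5/12.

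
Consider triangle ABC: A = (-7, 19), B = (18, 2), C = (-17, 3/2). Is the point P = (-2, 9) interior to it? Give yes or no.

yes

Barycentric coordinates of P: (34/81, 25/81, 22/81).
The three coordinates are positive, positive, positive; a point is interior exactly when all three are positive.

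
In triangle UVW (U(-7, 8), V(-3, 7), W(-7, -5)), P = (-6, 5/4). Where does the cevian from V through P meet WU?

(-7, -2/3)

Barycentric coordinates of P with respect to UVW: (1/4, 1/4, 1/2).
On side WU the V-coordinate is zero; dropping P's V-weight 1/4 and renormalizing the remaining 1/2 : 1/4 gives weights 2/3, 1/3 on W, U.
Q = (2/3)·(-7, -5) + (1/3)·(-7, 8) = (-7, -2/3).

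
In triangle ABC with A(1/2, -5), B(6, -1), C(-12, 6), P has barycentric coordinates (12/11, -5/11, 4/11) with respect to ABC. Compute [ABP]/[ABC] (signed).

4/11

The signed ratio [ABP]/[ABC] equals the barycentric coordinate of P at vertex C, which is 4/11.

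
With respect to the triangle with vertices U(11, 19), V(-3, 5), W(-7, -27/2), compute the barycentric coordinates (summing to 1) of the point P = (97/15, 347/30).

Signed area of the reference triangle: [UVW] = ½·(11·(5−(-27/2)) + (-3)·(-27/2−19) + (-7)·(19−5)) = ½·(407/2 + 195/2 − 98) = 203/2.
[PVW] = ½·((97/15)·(5−(-27/2)) + (-3)·(-27/2−(347/30)) + (-7)·(347/30−5)) = ½·(3589/30 + 376/5 − 1379/30) = 2233/30, so the U-coordinate is (2233/30)/(203/2) = 11/15.
[UPW] = ½·(11·(347/30−(-27/2)) + (97/15)·(-27/2−19) + (-7)·(19−(347/30))) = ½·(4136/15 − 1261/6 − 1561/30) = 203/30, so the V-coordinate is 1/15.
[UVP] = ½·(11·(5−(347/30)) + (-3)·(347/30−19) + (97/15)·(19−5)) = ½·(-2167/30 + 223/10 + 1358/15) = 203/10, so the W-coordinate is 1/5.

(11/15, 1/15, 1/5)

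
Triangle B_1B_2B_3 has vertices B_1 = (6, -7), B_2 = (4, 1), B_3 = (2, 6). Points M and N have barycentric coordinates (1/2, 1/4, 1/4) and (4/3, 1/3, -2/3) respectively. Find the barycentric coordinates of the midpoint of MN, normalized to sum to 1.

(11/12, 7/24, -5/24)

Since both coordinate triples sum to 1, the midpoint's barycentrics are the componentwise average.
(1/2+4/3)/2 = 11/12; similarly 7/24 and -5/24.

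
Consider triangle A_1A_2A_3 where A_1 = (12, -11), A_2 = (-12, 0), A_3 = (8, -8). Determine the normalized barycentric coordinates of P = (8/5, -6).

(2/5, 2/5, 1/5)

Signed area of the reference triangle: [A_1A_2A_3] = ½·(12·(0−(-8)) + (-12)·(-8−(-11)) + 8·(-11−0)) = ½·(96 − 36 − 88) = -14.
[PA_2A_3] = ½·((8/5)·(0−(-8)) + (-12)·(-8−(-6)) + 8·(-6−0)) = ½·(64/5 + 24 − 48) = -28/5, so the A_1-coordinate is (-28/5)/(-14) = 2/5.
[A_1PA_3] = ½·(12·(-6−(-8)) + (8/5)·(-8−(-11)) + 8·(-11−(-6))) = ½·(24 + 24/5 − 40) = -28/5, so the A_2-coordinate is 2/5.
[A_1A_2P] = ½·(12·(0−(-6)) + (-12)·(-6−(-11)) + (8/5)·(-11−0)) = ½·(72 − 60 − 88/5) = -14/5, so the A_3-coordinate is 1/5.
Check: 2/5 + 2/5 + 1/5 = 1.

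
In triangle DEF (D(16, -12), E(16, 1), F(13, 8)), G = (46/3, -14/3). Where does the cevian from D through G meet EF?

(29/2, 9/2)

Barycentric coordinates of G with respect to DEF: (5/9, 2/9, 2/9).
On side EF the D-coordinate is zero; dropping G's D-weight 5/9 and renormalizing the remaining 2/9 : 2/9 gives weights 1/2, 1/2 on E, F.
H = (1/2)·(16, 1) + (1/2)·(13, 8) = (29/2, 9/2).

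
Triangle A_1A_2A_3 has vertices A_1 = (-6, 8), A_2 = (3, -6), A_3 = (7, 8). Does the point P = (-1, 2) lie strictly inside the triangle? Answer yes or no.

yes

Barycentric coordinates of P: (44/91, 3/7, 8/91).
The three coordinates are positive, positive, positive; a point is interior exactly when all three are positive.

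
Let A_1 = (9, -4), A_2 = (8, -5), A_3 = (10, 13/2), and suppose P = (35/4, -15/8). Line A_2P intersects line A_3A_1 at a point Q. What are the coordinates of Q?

Barycentric coordinates of P with respect to A_1A_2A_3: (1/4, 1/2, 1/4).
On side A_3A_1 the A_2-coordinate is zero; dropping P's A_2-weight 1/2 and renormalizing the remaining 1/4 : 1/4 gives weights 1/2, 1/2 on A_3, A_1.
Q = (1/2)·(10, 13/2) + (1/2)·(9, -4) = (19/2, 5/4).

(19/2, 5/4)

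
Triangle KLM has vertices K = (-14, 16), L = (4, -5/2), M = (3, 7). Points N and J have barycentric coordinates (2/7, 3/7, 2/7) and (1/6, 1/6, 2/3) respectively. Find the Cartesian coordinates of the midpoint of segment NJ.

Barycentric coordinates of the midpoint are the average: (19/84, 25/84, 10/21).
Converting: (19/84)·K + (25/84)·L + (10/21)·M = (-23/42, 149/24).

(-23/42, 149/24)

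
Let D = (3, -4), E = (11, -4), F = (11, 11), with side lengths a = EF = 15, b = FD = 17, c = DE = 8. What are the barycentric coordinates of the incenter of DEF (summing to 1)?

The incenter has barycentric coordinates proportional to the opposite side lengths: (15 : 17 : 8).
Normalizing by 15+17+8 = 40 gives (3/8, 17/40, 1/5).

(3/8, 17/40, 1/5)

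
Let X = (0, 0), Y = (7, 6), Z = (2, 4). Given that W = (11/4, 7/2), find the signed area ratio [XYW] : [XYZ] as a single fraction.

1/2

[XYZ] = ½·(0·(6−4) + 7·(4−0) + 2·(0−6)) = ½·(0 + 28 − 12) = 8.
[XYW] = ½·(0·(6−(7/2)) + 7·(7/2−0) + (11/4)·(0−6)) = ½·(0 + 49/2 − 33/2) = 4, so the ratio is 4/8 = 1/2.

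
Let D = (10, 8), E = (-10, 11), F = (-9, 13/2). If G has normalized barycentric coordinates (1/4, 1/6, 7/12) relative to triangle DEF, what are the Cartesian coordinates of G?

(-53/12, 61/8)

G = (1/4)·D + (1/6)·E + (7/12)·F.
x-coordinate: (1/4)·10 + (1/6)·(-10) + (7/12)·(-9) = -53/12.
y-coordinate: (1/4)·8 + (1/6)·11 + (7/12)·(13/2) = 61/8.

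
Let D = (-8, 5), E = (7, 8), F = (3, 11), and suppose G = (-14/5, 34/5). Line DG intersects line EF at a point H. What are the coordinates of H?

(5, 19/2)

Barycentric coordinates of G with respect to DEF: (3/5, 1/5, 1/5).
On side EF the D-coordinate is zero; dropping G's D-weight 3/5 and renormalizing the remaining 1/5 : 1/5 gives weights 1/2, 1/2 on E, F.
H = (1/2)·(7, 8) + (1/2)·(3, 11) = (5, 19/2).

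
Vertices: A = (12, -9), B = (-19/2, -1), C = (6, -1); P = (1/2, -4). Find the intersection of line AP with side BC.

(-32/5, -1)

Barycentric coordinates of P with respect to ABC: (3/8, 1/2, 1/8).
On side BC the A-coordinate is zero; dropping P's A-weight 3/8 and renormalizing the remaining 1/2 : 1/8 gives weights 4/5, 1/5 on B, C.
Q = (4/5)·(-19/2, -1) + (1/5)·(6, -1) = (-32/5, -1).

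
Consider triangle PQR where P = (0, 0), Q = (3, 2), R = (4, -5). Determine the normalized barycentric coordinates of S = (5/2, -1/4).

(1/4, 1/2, 1/4)

Signed area of the reference triangle: [PQR] = ½·(0·(2−(-5)) + 3·(-5−0) + 4·(0−2)) = ½·(0 − 15 − 8) = -23/2.
[SQR] = ½·((5/2)·(2−(-5)) + 3·(-5−(-1/4)) + 4·(-1/4−2)) = ½·(35/2 − 57/4 − 9) = -23/8, so the P-coordinate is (-23/8)/(-23/2) = 1/4.
[PSR] = ½·(0·(-1/4−(-5)) + (5/2)·(-5−0) + 4·(0−(-1/4))) = ½·(0 − 25/2 + 1) = -23/4, so the Q-coordinate is 1/2.
[PQS] = ½·(0·(2−(-1/4)) + 3·(-1/4−0) + (5/2)·(0−2)) = ½·(0 − 3/4 − 5) = -23/8, so the R-coordinate is 1/4.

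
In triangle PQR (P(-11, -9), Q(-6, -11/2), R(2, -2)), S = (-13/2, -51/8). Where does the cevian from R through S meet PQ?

(-28/3, -47/6)

Barycentric coordinates of S with respect to PQR: (1/2, 1/4, 1/4).
On side PQ the R-coordinate is zero; dropping S's R-weight 1/4 and renormalizing the remaining 1/2 : 1/4 gives weights 2/3, 1/3 on P, Q.
T = (2/3)·(-11, -9) + (1/3)·(-6, -11/2) = (-28/3, -47/6).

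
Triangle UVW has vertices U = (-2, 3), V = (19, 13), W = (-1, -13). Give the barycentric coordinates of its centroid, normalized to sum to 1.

The centroid is the average of the vertices, so each weight is 1/3.

(1/3, 1/3, 1/3)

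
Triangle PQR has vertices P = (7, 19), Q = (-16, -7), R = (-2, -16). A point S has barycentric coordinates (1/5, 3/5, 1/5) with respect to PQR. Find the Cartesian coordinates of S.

S = (1/5)·P + (3/5)·Q + (1/5)·R.
x-coordinate: (1/5)·7 + (3/5)·(-16) + (1/5)·(-2) = -43/5.
y-coordinate: (1/5)·19 + (3/5)·(-7) + (1/5)·(-16) = -18/5.

(-43/5, -18/5)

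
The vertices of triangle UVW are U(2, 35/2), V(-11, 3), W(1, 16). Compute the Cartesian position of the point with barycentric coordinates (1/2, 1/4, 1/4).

(-3/2, 27/2)

P = (1/2)·U + (1/4)·V + (1/4)·W.
x-coordinate: (1/2)·2 + (1/4)·(-11) + (1/4)·1 = -3/2.
y-coordinate: (1/2)·(35/2) + (1/4)·3 + (1/4)·16 = 27/2.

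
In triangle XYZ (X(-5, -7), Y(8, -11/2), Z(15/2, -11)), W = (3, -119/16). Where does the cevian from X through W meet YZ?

Barycentric coordinates of W with respect to XYZ: (3/8, 3/8, 1/4).
On side YZ the X-coordinate is zero; dropping W's X-weight 3/8 and renormalizing the remaining 3/8 : 1/4 gives weights 3/5, 2/5 on Y, Z.
V = (3/5)·(8, -11/2) + (2/5)·(15/2, -11) = (39/5, -77/10).

(39/5, -77/10)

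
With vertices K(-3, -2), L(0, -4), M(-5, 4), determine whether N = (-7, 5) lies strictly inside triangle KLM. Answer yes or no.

Barycentric coordinates of N: (11/14, -5/7, 13/14).
The three coordinates are positive, negative, positive; a point is interior exactly when all three are positive.

no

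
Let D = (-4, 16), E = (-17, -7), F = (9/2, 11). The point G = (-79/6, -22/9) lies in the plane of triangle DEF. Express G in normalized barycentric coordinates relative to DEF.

(1/9, 7/9, 1/9)

Signed area of the reference triangle: [DEF] = ½·((-4)·(-7−11) + (-17)·(11−16) + (9/2)·(16−(-7))) = ½·(72 + 85 + 207/2) = 521/4.
[GEF] = ½·((-79/6)·(-7−11) + (-17)·(11−(-22/9)) + (9/2)·(-22/9−(-7))) = ½·(237 − 2057/9 + 41/2) = 521/36, so the D-coordinate is (521/36)/(521/4) = 1/9.
[DGF] = ½·((-4)·(-22/9−11) + (-79/6)·(11−16) + (9/2)·(16−(-22/9))) = ½·(484/9 + 395/6 + 83) = 3647/36, so the E-coordinate is 7/9.
[DEG] = ½·((-4)·(-7−(-22/9)) + (-17)·(-22/9−16) + (-79/6)·(16−(-7))) = ½·(164/9 + 2822/9 − 1817/6) = 521/36, so the F-coordinate is 1/9.
Check: 1/9 + 7/9 + 1/9 = 1.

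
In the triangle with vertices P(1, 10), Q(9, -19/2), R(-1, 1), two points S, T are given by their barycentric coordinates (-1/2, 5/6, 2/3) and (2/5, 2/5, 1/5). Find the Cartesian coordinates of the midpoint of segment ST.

Barycentric coordinates of the midpoint are the average: (-1/20, 37/60, 13/30).
Converting: (-1/20)·P + (37/60)·Q + (13/30)·R = (76/15, -237/40).

(76/15, -237/40)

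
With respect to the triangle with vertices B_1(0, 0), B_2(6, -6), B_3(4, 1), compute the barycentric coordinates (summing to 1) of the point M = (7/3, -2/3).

Signed area of the reference triangle: [B_1B_2B_3] = ½·(0·(-6−1) + 6·(1−0) + 4·(0−(-6))) = ½·(0 + 6 + 24) = 15.
[MB_2B_3] = ½·((7/3)·(-6−1) + 6·(1−(-2/3)) + 4·(-2/3−(-6))) = ½·(-49/3 + 10 + 64/3) = 15/2, so the B_1-coordinate is (15/2)/15 = 1/2.
[B_1MB_3] = ½·(0·(-2/3−1) + (7/3)·(1−0) + 4·(0−(-2/3))) = ½·(0 + 7/3 + 8/3) = 5/2, so the B_2-coordinate is 1/6.
[B_1B_2M] = ½·(0·(-6−(-2/3)) + 6·(-2/3−0) + (7/3)·(0−(-6))) = ½·(0 − 4 + 14) = 5, so the B_3-coordinate is 1/3.
Check: 1/2 + 1/6 + 1/3 = 1.

(1/2, 1/6, 1/3)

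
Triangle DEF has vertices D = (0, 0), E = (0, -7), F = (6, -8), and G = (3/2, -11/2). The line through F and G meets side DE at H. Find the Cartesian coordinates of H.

(0, -14/3)

Barycentric coordinates of G with respect to DEF: (1/4, 1/2, 1/4).
On side DE the F-coordinate is zero; dropping G's F-weight 1/4 and renormalizing the remaining 1/4 : 1/2 gives weights 1/3, 2/3 on D, E.
H = (1/3)·(0, 0) + (2/3)·(0, -7) = (0, -14/3).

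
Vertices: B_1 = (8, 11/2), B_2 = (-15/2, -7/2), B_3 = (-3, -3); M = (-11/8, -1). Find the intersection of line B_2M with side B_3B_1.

Barycentric coordinates of M with respect to B_1B_2B_3: (1/4, 1/4, 1/2).
On side B_3B_1 the B_2-coordinate is zero; dropping M's B_2-weight 1/4 and renormalizing the remaining 1/2 : 1/4 gives weights 2/3, 1/3 on B_3, B_1.
N = (2/3)·(-3, -3) + (1/3)·(8, 11/2) = (2/3, -1/6).

(2/3, -1/6)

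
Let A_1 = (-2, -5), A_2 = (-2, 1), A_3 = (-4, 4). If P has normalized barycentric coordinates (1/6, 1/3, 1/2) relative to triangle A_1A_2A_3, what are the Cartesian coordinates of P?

(-3, 3/2)

P = (1/6)·A_1 + (1/3)·A_2 + (1/2)·A_3.
x-coordinate: (1/6)·(-2) + (1/3)·(-2) + (1/2)·(-4) = -3.
y-coordinate: (1/6)·(-5) + (1/3)·1 + (1/2)·4 = 3/2.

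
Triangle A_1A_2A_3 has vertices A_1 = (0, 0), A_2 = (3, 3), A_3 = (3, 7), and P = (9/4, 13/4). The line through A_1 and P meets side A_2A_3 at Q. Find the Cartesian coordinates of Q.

Barycentric coordinates of P with respect to A_1A_2A_3: (1/4, 1/2, 1/4).
On side A_2A_3 the A_1-coordinate is zero; dropping P's A_1-weight 1/4 and renormalizing the remaining 1/2 : 1/4 gives weights 2/3, 1/3 on A_2, A_3.
Q = (2/3)·(3, 3) + (1/3)·(3, 7) = (3, 13/3).

(3, 13/3)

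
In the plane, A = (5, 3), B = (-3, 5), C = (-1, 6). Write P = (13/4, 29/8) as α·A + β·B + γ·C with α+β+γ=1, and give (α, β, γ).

Signed area of the reference triangle: [ABC] = ½·(5·(5−6) + (-3)·(6−3) + (-1)·(3−5)) = ½·(-5 − 9 + 2) = -6.
[PBC] = ½·((13/4)·(5−6) + (-3)·(6−(29/8)) + (-1)·(29/8−5)) = ½·(-13/4 − 57/8 + 11/8) = -9/2, so the A-coordinate is (-9/2)/(-6) = 3/4.
[APC] = ½·(5·(29/8−6) + (13/4)·(6−3) + (-1)·(3−(29/8))) = ½·(-95/8 + 39/4 + 5/8) = -3/4, so the B-coordinate is 1/8.
[ABP] = ½·(5·(5−(29/8)) + (-3)·(29/8−3) + (13/4)·(3−5)) = ½·(55/8 − 15/8 − 13/2) = -3/4, so the C-coordinate is 1/8.
Check: 3/4 + 1/8 + 1/8 = 1.

(3/4, 1/8, 1/8)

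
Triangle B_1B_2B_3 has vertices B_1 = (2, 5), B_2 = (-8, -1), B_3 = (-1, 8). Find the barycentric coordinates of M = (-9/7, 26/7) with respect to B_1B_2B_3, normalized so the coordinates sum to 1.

(4/7, 2/7, 1/7)

Signed area of the reference triangle: [B_1B_2B_3] = ½·(2·(-1−8) + (-8)·(8−5) + (-1)·(5−(-1))) = ½·(-18 − 24 − 6) = -24.
[MB_2B_3] = ½·((-9/7)·(-1−8) + (-8)·(8−(26/7)) + (-1)·(26/7−(-1))) = ½·(81/7 − 240/7 − 33/7) = -96/7, so the B_1-coordinate is (-96/7)/(-24) = 4/7.
[B_1MB_3] = ½·(2·(26/7−8) + (-9/7)·(8−5) + (-1)·(5−(26/7))) = ½·(-60/7 − 27/7 − 9/7) = -48/7, so the B_2-coordinate is 2/7.
[B_1B_2M] = ½·(2·(-1−(26/7)) + (-8)·(26/7−5) + (-9/7)·(5−(-1))) = ½·(-66/7 + 72/7 − 54/7) = -24/7, so the B_3-coordinate is 1/7.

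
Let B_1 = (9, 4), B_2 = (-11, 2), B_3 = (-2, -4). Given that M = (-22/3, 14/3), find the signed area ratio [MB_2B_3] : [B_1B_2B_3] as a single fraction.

[B_1B_2B_3] = ½·(9·(2−(-4)) + (-11)·(-4−4) + (-2)·(4−2)) = ½·(54 + 88 − 4) = 69.
[MB_2B_3] = ½·((-22/3)·(2−(-4)) + (-11)·(-4−(14/3)) + (-2)·(14/3−2)) = ½·(-44 + 286/3 − 16/3) = 23, so the ratio is 23/69 = 1/3.

1/3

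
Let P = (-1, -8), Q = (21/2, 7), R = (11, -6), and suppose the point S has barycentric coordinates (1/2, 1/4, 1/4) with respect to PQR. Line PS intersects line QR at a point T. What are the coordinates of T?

(43/4, 1/2)

Line PS meets QR where the P-coordinate vanishes; zeroing S's P-weight and renormalizing leaves Q, R-weights 1/4 : 1/4 → (1/2, 1/2).
So T = (1/2)·Q + (1/2)·R = (43/4, 1/2).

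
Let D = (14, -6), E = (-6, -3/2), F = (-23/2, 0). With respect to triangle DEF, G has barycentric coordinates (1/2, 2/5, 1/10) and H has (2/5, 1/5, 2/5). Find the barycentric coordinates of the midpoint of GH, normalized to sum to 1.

Since both coordinate triples sum to 1, the midpoint's barycentrics are the componentwise average.
(1/2+2/5)/2 = 9/20; similarly 3/10 and 1/4.

(9/20, 3/10, 1/4)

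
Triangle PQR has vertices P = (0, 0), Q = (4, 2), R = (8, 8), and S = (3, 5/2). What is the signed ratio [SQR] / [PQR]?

1/2

[PQR] = ½·(0·(2−8) + 4·(8−0) + 8·(0−2)) = ½·(0 + 32 − 16) = 8.
[SQR] = ½·(3·(2−8) + 4·(8−(5/2)) + 8·(5/2−2)) = ½·(-18 + 22 + 4) = 4, so the ratio is 4/8 = 1/2.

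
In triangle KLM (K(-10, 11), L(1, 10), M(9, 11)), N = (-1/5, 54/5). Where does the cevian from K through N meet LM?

Barycentric coordinates of N with respect to KLM: (2/5, 1/5, 2/5).
On side LM the K-coordinate is zero; dropping N's K-weight 2/5 and renormalizing the remaining 1/5 : 2/5 gives weights 1/3, 2/3 on L, M.
J = (1/3)·(1, 10) + (2/3)·(9, 11) = (19/3, 32/3).

(19/3, 32/3)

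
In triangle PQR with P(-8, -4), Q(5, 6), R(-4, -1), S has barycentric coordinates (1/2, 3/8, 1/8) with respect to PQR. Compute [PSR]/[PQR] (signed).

The signed ratio [PSR]/[PQR] equals the barycentric coordinate of S at vertex Q, which is 3/8.

3/8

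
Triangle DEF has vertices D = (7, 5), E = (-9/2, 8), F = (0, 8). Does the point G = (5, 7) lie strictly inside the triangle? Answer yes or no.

no

Barycentric coordinates of G: (1/3, -16/27, 34/27).
The three coordinates are positive, negative, positive; a point is interior exactly when all three are positive.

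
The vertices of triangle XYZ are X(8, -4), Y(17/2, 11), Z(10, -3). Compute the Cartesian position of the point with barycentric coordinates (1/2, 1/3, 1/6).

W = (1/2)·X + (1/3)·Y + (1/6)·Z.
x-coordinate: (1/2)·8 + (1/3)·(17/2) + (1/6)·10 = 17/2.
y-coordinate: (1/2)·(-4) + (1/3)·11 + (1/6)·(-3) = 7/6.

(17/2, 7/6)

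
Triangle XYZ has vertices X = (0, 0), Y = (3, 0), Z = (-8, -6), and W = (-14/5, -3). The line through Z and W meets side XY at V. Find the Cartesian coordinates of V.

Barycentric coordinates of W with respect to XYZ: (1/10, 2/5, 1/2).
On side XY the Z-coordinate is zero; dropping W's Z-weight 1/2 and renormalizing the remaining 1/10 : 2/5 gives weights 1/5, 4/5 on X, Y.
V = (1/5)·(0, 0) + (4/5)·(3, 0) = (12/5, 0).

(12/5, 0)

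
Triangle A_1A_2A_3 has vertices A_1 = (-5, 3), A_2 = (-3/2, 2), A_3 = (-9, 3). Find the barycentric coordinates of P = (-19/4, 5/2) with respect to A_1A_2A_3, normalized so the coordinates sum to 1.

Signed area of the reference triangle: [A_1A_2A_3] = ½·((-5)·(2−3) + (-3/2)·(3−3) + (-9)·(3−2)) = ½·(5 + 0 − 9) = -2.
[PA_2A_3] = ½·((-19/4)·(2−3) + (-3/2)·(3−(5/2)) + (-9)·(5/2−2)) = ½·(19/4 − 3/4 − 9/2) = -1/4, so the A_1-coordinate is (-1/4)/(-2) = 1/8.
[A_1PA_3] = ½·((-5)·(5/2−3) + (-19/4)·(3−3) + (-9)·(3−(5/2))) = ½·(5/2 + 0 − 9/2) = -1, so the A_2-coordinate is 1/2.
[A_1A_2P] = ½·((-5)·(2−(5/2)) + (-3/2)·(5/2−3) + (-19/4)·(3−2)) = ½·(5/2 + 3/4 − 19/4) = -3/4, so the A_3-coordinate is 3/8.

(1/8, 1/2, 3/8)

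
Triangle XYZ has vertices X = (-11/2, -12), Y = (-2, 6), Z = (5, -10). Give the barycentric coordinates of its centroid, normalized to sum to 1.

(1/3, 1/3, 1/3)

The centroid is the average of the vertices, so each weight is 1/3.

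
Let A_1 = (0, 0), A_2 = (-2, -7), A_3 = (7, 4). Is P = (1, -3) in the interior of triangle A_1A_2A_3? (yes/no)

Barycentric coordinates of P: (3/41, 25/41, 13/41).
The three coordinates are positive, positive, positive; a point is interior exactly when all three are positive.

yes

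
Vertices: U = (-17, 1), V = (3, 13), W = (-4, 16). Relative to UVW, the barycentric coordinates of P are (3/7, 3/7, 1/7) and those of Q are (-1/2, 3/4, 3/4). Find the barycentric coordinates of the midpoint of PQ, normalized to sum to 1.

Since both coordinate triples sum to 1, the midpoint's barycentrics are the componentwise average.
(3/7+-1/2)/2 = -1/28; similarly 33/56 and 25/56.

(-1/28, 33/56, 25/56)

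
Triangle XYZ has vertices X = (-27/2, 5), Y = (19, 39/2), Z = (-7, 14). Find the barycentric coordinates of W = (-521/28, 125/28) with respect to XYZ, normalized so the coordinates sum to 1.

Signed area of the reference triangle: [XYZ] = ½·((-27/2)·(39/2−14) + 19·(14−5) + (-7)·(5−(39/2))) = ½·(-297/4 + 171 + 203/2) = 793/8.
[WYZ] = ½·((-521/28)·(39/2−14) + 19·(14−(125/28)) + (-7)·(125/28−(39/2))) = ½·(-5731/56 + 5073/28 + 421/4) = 10309/112, so the X-coordinate is (10309/112)/(793/8) = 13/14.
[XWZ] = ½·((-27/2)·(125/28−14) + (-521/28)·(14−5) + (-7)·(5−(125/28))) = ½·(7209/56 − 4689/28 − 15/4) = -2379/112, so the Y-coordinate is -3/14.
[XYW] = ½·((-27/2)·(39/2−(125/28)) + 19·(125/28−5) + (-521/28)·(5−(39/2))) = ½·(-11367/56 − 285/28 + 15109/56) = 793/28, so the Z-coordinate is 2/7.

(13/14, -3/14, 2/7)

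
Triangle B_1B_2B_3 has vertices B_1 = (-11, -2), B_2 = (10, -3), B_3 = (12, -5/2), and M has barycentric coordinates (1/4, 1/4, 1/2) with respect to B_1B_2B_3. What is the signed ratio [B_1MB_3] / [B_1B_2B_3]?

The signed ratio [B_1MB_3]/[B_1B_2B_3] equals the barycentric coordinate of M at vertex B_2, which is 1/4.

1/4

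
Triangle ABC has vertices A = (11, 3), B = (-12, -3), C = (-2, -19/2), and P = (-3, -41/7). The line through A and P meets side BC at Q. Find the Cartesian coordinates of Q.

(-16/3, -22/3)

Barycentric coordinates of P with respect to ABC: (1/7, 2/7, 4/7).
On side BC the A-coordinate is zero; dropping P's A-weight 1/7 and renormalizing the remaining 2/7 : 4/7 gives weights 1/3, 2/3 on B, C.
Q = (1/3)·(-12, -3) + (2/3)·(-2, -19/2) = (-16/3, -22/3).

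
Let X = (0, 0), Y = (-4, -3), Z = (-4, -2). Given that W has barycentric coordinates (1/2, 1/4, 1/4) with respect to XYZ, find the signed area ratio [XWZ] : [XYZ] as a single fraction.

The signed ratio [XWZ]/[XYZ] equals the barycentric coordinate of W at vertex Y, which is 1/4.

1/4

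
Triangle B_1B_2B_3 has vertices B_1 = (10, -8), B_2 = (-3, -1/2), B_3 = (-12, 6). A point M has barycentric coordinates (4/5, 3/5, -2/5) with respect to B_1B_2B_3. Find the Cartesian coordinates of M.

M = (4/5)·B_1 + (3/5)·B_2 + (-2/5)·B_3.
x-coordinate: (4/5)·10 + (3/5)·(-3) + (-2/5)·(-12) = 11.
y-coordinate: (4/5)·(-8) + (3/5)·(-1/2) + (-2/5)·6 = -91/10.

(11, -91/10)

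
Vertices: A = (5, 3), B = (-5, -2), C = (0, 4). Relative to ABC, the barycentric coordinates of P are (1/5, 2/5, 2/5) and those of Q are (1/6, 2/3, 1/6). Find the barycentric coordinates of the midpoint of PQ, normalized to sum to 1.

Since both coordinate triples sum to 1, the midpoint's barycentrics are the componentwise average.
(1/5+1/6)/2 = 11/60; similarly 8/15 and 17/60.

(11/60, 8/15, 17/60)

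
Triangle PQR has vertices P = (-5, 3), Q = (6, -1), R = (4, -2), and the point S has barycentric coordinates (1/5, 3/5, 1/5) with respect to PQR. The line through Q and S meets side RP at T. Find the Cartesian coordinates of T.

(-1/2, 1/2)

Line QS meets RP where the Q-coordinate vanishes; zeroing S's Q-weight and renormalizing leaves R, P-weights 1/5 : 1/5 → (1/2, 1/2).
So T = (1/2)·R + (1/2)·P = (-1/2, 1/2).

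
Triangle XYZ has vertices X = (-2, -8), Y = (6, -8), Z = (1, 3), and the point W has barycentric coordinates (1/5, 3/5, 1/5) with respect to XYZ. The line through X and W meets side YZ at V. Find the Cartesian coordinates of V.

(19/4, -21/4)

Line XW meets YZ where the X-coordinate vanishes; zeroing W's X-weight and renormalizing leaves Y, Z-weights 3/5 : 1/5 → (3/4, 1/4).
So V = (3/4)·Y + (1/4)·Z = (19/4, -21/4).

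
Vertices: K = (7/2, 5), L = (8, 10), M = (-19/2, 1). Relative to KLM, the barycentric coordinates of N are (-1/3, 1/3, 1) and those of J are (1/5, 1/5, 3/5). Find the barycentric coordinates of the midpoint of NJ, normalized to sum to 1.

Since both coordinate triples sum to 1, the midpoint's barycentrics are the componentwise average.
(-1/3+1/5)/2 = -1/15; similarly 4/15 and 4/5.

(-1/15, 4/15, 4/5)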